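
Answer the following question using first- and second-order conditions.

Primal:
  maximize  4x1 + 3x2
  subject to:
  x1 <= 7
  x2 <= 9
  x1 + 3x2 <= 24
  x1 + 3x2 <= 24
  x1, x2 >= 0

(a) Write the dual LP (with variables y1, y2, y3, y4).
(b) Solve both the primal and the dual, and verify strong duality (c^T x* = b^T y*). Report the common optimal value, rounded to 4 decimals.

The standard primal-dual pair for 'max c^T x s.t. A x <= b, x >= 0' is:
  Dual:  min b^T y  s.t.  A^T y >= c,  y >= 0.

So the dual LP is:
  minimize  7y1 + 9y2 + 24y3 + 24y4
  subject to:
    y1 + y3 + y4 >= 4
    y2 + 3y3 + 3y4 >= 3
    y1, y2, y3, y4 >= 0

Solving the primal: x* = (7, 5.6667).
  primal value c^T x* = 45.
Solving the dual: y* = (3, 0, 1, 0).
  dual value b^T y* = 45.
Strong duality: c^T x* = b^T y*. Confirmed.

45


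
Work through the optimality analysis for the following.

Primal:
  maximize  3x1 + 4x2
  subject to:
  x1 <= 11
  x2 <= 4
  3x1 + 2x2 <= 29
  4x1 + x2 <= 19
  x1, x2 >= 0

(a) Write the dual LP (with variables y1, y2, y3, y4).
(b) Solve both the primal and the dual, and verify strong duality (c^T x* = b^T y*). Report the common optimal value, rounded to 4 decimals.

The standard primal-dual pair for 'max c^T x s.t. A x <= b, x >= 0' is:
  Dual:  min b^T y  s.t.  A^T y >= c,  y >= 0.

So the dual LP is:
  minimize  11y1 + 4y2 + 29y3 + 19y4
  subject to:
    y1 + 3y3 + 4y4 >= 3
    y2 + 2y3 + y4 >= 4
    y1, y2, y3, y4 >= 0

Solving the primal: x* = (3.75, 4).
  primal value c^T x* = 27.25.
Solving the dual: y* = (0, 3.25, 0, 0.75).
  dual value b^T y* = 27.25.
Strong duality: c^T x* = b^T y*. Confirmed.

27.25


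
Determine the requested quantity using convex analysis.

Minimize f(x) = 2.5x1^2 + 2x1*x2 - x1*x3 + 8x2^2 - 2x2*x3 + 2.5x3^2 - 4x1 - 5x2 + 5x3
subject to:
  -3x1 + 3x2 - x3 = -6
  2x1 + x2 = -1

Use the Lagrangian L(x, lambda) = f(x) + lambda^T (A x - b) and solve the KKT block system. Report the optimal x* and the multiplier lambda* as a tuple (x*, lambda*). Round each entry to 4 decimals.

Form the Lagrangian:
  L(x, lambda) = (1/2) x^T Q x + c^T x + lambda^T (A x - b)
Stationarity (grad_x L = 0): Q x + c + A^T lambda = 0.
Primal feasibility: A x = b.

This gives the KKT block system:
  [ Q   A^T ] [ x     ]   [-c ]
  [ A    0  ] [ lambda ] = [ b ]

Solving the linear system:
  x*      = (0.3714, -1.7427, -0.3422)
  lambda* = (6.4029, 12.2476)
  f(x*)   = 28.091

x* = (0.3714, -1.7427, -0.3422), lambda* = (6.4029, 12.2476)


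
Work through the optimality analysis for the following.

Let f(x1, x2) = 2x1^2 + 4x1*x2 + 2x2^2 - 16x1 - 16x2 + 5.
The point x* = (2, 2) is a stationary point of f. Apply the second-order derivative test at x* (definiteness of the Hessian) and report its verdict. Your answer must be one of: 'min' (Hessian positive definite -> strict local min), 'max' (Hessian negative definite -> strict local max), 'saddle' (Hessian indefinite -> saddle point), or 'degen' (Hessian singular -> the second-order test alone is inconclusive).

Compute the Hessian H = grad^2 f:
  H = [[4, 4], [4, 4]]
Verify stationarity: grad f(x*) = H x* + g = (0, 0).
Eigenvalues of H: 0, 8.
H has a zero eigenvalue (singular; positive semidefinite but not definite), so H is neither positive definite, negative definite, nor indefinite. The second-order test alone is inconclusive -> degen.
(Indeed, f is constant along the null direction of H through x*, so x* is not a strict local extremum.)

degen


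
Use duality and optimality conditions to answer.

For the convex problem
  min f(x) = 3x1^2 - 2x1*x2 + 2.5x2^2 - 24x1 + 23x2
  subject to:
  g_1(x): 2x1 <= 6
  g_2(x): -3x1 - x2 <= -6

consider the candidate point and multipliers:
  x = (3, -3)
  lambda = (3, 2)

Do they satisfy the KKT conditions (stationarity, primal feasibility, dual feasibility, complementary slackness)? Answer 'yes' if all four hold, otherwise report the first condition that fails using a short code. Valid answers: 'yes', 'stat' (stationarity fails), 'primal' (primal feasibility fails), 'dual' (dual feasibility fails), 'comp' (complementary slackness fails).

Gradient of f: grad f(x) = Q x + c = (0, 2)
Constraint values g_i(x) = a_i^T x - b_i:
  g_1((3, -3)) = 0
  g_2((3, -3)) = 0
Stationarity residual: grad f(x) + sum_i lambda_i a_i = (0, 0)
  -> stationarity OK
Primal feasibility (all g_i <= 0): OK
Dual feasibility (all lambda_i >= 0): OK
Complementary slackness (lambda_i * g_i(x) = 0 for all i): OK

Verdict: yes, KKT holds.

yes


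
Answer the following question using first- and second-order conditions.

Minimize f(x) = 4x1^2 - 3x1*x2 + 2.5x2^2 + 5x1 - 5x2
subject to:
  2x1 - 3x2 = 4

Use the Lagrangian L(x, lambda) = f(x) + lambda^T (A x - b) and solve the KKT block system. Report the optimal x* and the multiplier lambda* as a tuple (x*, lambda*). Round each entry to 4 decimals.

Form the Lagrangian:
  L(x, lambda) = (1/2) x^T Q x + c^T x + lambda^T (A x - b)
Stationarity (grad_x L = 0): Q x + c + A^T lambda = 0.
Primal feasibility: A x = b.

This gives the KKT block system:
  [ Q   A^T ] [ x     ]   [-c ]
  [ A    0  ] [ lambda ] = [ b ]

Solving the linear system:
  x*      = (-0.1964, -1.4643)
  lambda* = (-3.9107)
  f(x*)   = 10.9911

x* = (-0.1964, -1.4643), lambda* = (-3.9107)


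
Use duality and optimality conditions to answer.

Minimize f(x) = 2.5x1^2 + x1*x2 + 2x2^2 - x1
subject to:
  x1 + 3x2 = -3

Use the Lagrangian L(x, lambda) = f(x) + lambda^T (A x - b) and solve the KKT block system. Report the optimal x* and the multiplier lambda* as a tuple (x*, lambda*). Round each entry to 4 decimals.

Form the Lagrangian:
  L(x, lambda) = (1/2) x^T Q x + c^T x + lambda^T (A x - b)
Stationarity (grad_x L = 0): Q x + c + A^T lambda = 0.
Primal feasibility: A x = b.

This gives the KKT block system:
  [ Q   A^T ] [ x     ]   [-c ]
  [ A    0  ] [ lambda ] = [ b ]

Solving the linear system:
  x*      = (0.1395, -1.0465)
  lambda* = (1.3488)
  f(x*)   = 1.9535

x* = (0.1395, -1.0465), lambda* = (1.3488)


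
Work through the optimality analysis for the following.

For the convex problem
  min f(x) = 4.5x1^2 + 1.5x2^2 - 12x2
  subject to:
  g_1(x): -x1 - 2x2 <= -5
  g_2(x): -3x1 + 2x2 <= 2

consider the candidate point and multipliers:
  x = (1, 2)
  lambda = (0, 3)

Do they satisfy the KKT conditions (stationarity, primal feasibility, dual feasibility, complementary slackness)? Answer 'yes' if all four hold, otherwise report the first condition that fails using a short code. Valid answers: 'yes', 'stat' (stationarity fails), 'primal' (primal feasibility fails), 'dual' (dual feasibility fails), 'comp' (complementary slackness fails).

Gradient of f: grad f(x) = Q x + c = (9, -6)
Constraint values g_i(x) = a_i^T x - b_i:
  g_1((1, 2)) = 0
  g_2((1, 2)) = -1
Stationarity residual: grad f(x) + sum_i lambda_i a_i = (0, 0)
  -> stationarity OK
Primal feasibility (all g_i <= 0): OK
Dual feasibility (all lambda_i >= 0): OK
Complementary slackness (lambda_i * g_i(x) = 0 for all i): FAILS

Verdict: the first failing condition is complementary_slackness -> comp.

comp


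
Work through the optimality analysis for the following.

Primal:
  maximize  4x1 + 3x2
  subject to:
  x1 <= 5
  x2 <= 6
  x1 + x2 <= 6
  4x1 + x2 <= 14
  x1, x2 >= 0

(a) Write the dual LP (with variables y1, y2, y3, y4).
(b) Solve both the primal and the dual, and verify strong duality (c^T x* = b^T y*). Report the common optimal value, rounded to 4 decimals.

The standard primal-dual pair for 'max c^T x s.t. A x <= b, x >= 0' is:
  Dual:  min b^T y  s.t.  A^T y >= c,  y >= 0.

So the dual LP is:
  minimize  5y1 + 6y2 + 6y3 + 14y4
  subject to:
    y1 + y3 + 4y4 >= 4
    y2 + y3 + y4 >= 3
    y1, y2, y3, y4 >= 0

Solving the primal: x* = (2.6667, 3.3333).
  primal value c^T x* = 20.6667.
Solving the dual: y* = (0, 0, 2.6667, 0.3333).
  dual value b^T y* = 20.6667.
Strong duality: c^T x* = b^T y*. Confirmed.

20.6667


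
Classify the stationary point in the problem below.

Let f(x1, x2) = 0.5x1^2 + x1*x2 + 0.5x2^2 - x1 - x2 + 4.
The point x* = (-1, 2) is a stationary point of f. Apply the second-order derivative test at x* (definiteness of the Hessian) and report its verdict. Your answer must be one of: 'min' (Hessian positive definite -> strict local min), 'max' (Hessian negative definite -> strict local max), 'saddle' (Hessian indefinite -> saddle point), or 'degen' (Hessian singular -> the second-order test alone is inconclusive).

Compute the Hessian H = grad^2 f:
  H = [[1, 1], [1, 1]]
Verify stationarity: grad f(x*) = H x* + g = (0, 0).
Eigenvalues of H: 0, 2.
H has a zero eigenvalue (singular; positive semidefinite but not definite), so H is neither positive definite, negative definite, nor indefinite. The second-order test alone is inconclusive -> degen.
(Indeed, f is constant along the null direction of H through x*, so x* is not a strict local extremum.)

degen


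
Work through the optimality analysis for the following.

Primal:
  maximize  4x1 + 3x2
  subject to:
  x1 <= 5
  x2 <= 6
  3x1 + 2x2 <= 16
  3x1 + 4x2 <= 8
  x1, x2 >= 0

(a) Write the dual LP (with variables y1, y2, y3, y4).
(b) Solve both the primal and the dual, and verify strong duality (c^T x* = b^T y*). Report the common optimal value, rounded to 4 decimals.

The standard primal-dual pair for 'max c^T x s.t. A x <= b, x >= 0' is:
  Dual:  min b^T y  s.t.  A^T y >= c,  y >= 0.

So the dual LP is:
  minimize  5y1 + 6y2 + 16y3 + 8y4
  subject to:
    y1 + 3y3 + 3y4 >= 4
    y2 + 2y3 + 4y4 >= 3
    y1, y2, y3, y4 >= 0

Solving the primal: x* = (2.6667, 0).
  primal value c^T x* = 10.6667.
Solving the dual: y* = (0, 0, 0, 1.3333).
  dual value b^T y* = 10.6667.
Strong duality: c^T x* = b^T y*. Confirmed.

10.6667


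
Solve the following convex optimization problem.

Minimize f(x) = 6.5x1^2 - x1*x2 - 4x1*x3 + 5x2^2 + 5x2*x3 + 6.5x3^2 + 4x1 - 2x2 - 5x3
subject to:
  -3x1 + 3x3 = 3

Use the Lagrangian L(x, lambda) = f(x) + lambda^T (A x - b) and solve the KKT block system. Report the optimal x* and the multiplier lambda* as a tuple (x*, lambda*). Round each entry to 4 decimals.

Form the Lagrangian:
  L(x, lambda) = (1/2) x^T Q x + c^T x + lambda^T (A x - b)
Stationarity (grad_x L = 0): Q x + c + A^T lambda = 0.
Primal feasibility: A x = b.

This gives the KKT block system:
  [ Q   A^T ] [ x     ]   [-c ]
  [ A    0  ] [ lambda ] = [ b ]

Solving the linear system:
  x*      = (-0.4146, -0.1341, 0.5854)
  lambda* = (-1.1992)
  f(x*)   = -0.3598

x* = (-0.4146, -0.1341, 0.5854), lambda* = (-1.1992)


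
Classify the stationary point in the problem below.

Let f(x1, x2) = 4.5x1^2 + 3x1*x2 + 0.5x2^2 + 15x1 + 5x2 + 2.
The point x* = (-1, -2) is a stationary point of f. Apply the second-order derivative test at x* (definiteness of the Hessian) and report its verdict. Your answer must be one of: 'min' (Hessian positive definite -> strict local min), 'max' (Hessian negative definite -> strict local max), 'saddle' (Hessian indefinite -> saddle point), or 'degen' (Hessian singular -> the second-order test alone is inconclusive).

Compute the Hessian H = grad^2 f:
  H = [[9, 3], [3, 1]]
Verify stationarity: grad f(x*) = H x* + g = (0, 0).
Eigenvalues of H: 0, 10.
H has a zero eigenvalue (singular; positive semidefinite but not definite), so H is neither positive definite, negative definite, nor indefinite. The second-order test alone is inconclusive -> degen.
(Indeed, f is constant along the null direction of H through x*, so x* is not a strict local extremum.)

degen


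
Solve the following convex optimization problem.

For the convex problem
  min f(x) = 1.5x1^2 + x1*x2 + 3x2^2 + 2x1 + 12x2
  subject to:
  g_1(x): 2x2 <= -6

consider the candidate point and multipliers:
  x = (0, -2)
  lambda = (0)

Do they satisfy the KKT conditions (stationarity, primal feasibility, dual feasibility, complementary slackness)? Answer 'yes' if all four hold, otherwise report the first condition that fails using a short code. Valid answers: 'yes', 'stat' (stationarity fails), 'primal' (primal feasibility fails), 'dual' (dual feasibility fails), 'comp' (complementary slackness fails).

Gradient of f: grad f(x) = Q x + c = (0, 0)
Constraint values g_i(x) = a_i^T x - b_i:
  g_1((0, -2)) = 2
Stationarity residual: grad f(x) + sum_i lambda_i a_i = (0, 0)
  -> stationarity OK
Primal feasibility (all g_i <= 0): FAILS
Dual feasibility (all lambda_i >= 0): OK
Complementary slackness (lambda_i * g_i(x) = 0 for all i): OK

Verdict: the first failing condition is primal_feasibility -> primal.

primal


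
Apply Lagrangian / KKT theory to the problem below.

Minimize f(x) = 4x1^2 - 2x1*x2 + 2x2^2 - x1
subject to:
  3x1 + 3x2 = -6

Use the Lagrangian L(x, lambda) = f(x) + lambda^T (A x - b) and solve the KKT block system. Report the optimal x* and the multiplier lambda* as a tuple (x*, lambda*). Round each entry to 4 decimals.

Form the Lagrangian:
  L(x, lambda) = (1/2) x^T Q x + c^T x + lambda^T (A x - b)
Stationarity (grad_x L = 0): Q x + c + A^T lambda = 0.
Primal feasibility: A x = b.

This gives the KKT block system:
  [ Q   A^T ] [ x     ]   [-c ]
  [ A    0  ] [ lambda ] = [ b ]

Solving the linear system:
  x*      = (-0.6875, -1.3125)
  lambda* = (1.2917)
  f(x*)   = 4.2188

x* = (-0.6875, -1.3125), lambda* = (1.2917)


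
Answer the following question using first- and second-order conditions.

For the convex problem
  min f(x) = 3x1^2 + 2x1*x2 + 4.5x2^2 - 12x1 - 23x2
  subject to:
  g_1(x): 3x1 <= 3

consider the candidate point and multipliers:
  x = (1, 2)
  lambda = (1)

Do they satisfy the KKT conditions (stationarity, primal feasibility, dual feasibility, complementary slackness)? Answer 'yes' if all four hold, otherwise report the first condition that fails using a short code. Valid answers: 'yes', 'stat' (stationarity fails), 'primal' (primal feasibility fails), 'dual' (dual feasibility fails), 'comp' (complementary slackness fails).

Gradient of f: grad f(x) = Q x + c = (-2, -3)
Constraint values g_i(x) = a_i^T x - b_i:
  g_1((1, 2)) = 0
Stationarity residual: grad f(x) + sum_i lambda_i a_i = (1, -3)
  -> stationarity FAILS
Primal feasibility (all g_i <= 0): OK
Dual feasibility (all lambda_i >= 0): OK
Complementary slackness (lambda_i * g_i(x) = 0 for all i): OK

Verdict: the first failing condition is stationarity -> stat.

stat


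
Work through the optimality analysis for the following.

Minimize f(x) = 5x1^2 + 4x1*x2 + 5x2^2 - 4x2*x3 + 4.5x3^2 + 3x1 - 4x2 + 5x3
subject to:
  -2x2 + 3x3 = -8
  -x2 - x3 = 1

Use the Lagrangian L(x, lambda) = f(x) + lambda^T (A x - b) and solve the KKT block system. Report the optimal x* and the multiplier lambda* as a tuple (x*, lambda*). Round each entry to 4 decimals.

Form the Lagrangian:
  L(x, lambda) = (1/2) x^T Q x + c^T x + lambda^T (A x - b)
Stationarity (grad_x L = 0): Q x + c + A^T lambda = 0.
Primal feasibility: A x = b.

This gives the KKT block system:
  [ Q   A^T ] [ x     ]   [-c ]
  [ A    0  ] [ lambda ] = [ b ]

Solving the linear system:
  x*      = (-0.7, 1, -2)
  lambda* = (5.64, -0.08)
  f(x*)   = 14.55

x* = (-0.7, 1, -2), lambda* = (5.64, -0.08)


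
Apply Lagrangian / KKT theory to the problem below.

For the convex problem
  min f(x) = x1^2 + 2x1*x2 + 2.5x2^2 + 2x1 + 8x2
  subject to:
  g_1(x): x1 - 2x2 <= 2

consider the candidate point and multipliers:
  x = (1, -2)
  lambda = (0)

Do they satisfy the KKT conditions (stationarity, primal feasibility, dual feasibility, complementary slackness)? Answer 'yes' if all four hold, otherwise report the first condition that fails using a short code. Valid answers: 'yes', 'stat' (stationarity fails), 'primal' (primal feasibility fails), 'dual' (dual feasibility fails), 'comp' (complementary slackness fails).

Gradient of f: grad f(x) = Q x + c = (0, 0)
Constraint values g_i(x) = a_i^T x - b_i:
  g_1((1, -2)) = 3
Stationarity residual: grad f(x) + sum_i lambda_i a_i = (0, 0)
  -> stationarity OK
Primal feasibility (all g_i <= 0): FAILS
Dual feasibility (all lambda_i >= 0): OK
Complementary slackness (lambda_i * g_i(x) = 0 for all i): OK

Verdict: the first failing condition is primal_feasibility -> primal.

primal


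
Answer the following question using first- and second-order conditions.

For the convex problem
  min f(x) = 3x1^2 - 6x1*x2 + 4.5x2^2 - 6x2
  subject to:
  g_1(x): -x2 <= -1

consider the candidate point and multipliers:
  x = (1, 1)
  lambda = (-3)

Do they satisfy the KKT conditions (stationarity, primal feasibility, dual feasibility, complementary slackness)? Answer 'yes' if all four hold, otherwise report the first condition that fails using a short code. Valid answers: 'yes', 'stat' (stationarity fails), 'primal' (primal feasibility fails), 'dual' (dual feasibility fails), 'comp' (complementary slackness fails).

Gradient of f: grad f(x) = Q x + c = (0, -3)
Constraint values g_i(x) = a_i^T x - b_i:
  g_1((1, 1)) = 0
Stationarity residual: grad f(x) + sum_i lambda_i a_i = (0, 0)
  -> stationarity OK
Primal feasibility (all g_i <= 0): OK
Dual feasibility (all lambda_i >= 0): FAILS
Complementary slackness (lambda_i * g_i(x) = 0 for all i): OK

Verdict: the first failing condition is dual_feasibility -> dual.

dual


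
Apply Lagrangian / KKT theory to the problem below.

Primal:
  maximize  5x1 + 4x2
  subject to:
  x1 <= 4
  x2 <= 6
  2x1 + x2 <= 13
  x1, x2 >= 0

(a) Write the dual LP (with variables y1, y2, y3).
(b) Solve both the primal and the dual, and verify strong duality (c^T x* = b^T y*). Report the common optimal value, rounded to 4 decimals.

The standard primal-dual pair for 'max c^T x s.t. A x <= b, x >= 0' is:
  Dual:  min b^T y  s.t.  A^T y >= c,  y >= 0.

So the dual LP is:
  minimize  4y1 + 6y2 + 13y3
  subject to:
    y1 + 2y3 >= 5
    y2 + y3 >= 4
    y1, y2, y3 >= 0

Solving the primal: x* = (3.5, 6).
  primal value c^T x* = 41.5.
Solving the dual: y* = (0, 1.5, 2.5).
  dual value b^T y* = 41.5.
Strong duality: c^T x* = b^T y*. Confirmed.

41.5


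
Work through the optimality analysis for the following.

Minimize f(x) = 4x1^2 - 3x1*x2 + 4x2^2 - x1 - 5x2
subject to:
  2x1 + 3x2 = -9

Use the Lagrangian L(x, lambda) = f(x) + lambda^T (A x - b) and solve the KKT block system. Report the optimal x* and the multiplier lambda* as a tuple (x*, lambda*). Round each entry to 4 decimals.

Form the Lagrangian:
  L(x, lambda) = (1/2) x^T Q x + c^T x + lambda^T (A x - b)
Stationarity (grad_x L = 0): Q x + c + A^T lambda = 0.
Primal feasibility: A x = b.

This gives the KKT block system:
  [ Q   A^T ] [ x     ]   [-c ]
  [ A    0  ] [ lambda ] = [ b ]

Solving the linear system:
  x*      = (-1.7571, -1.8286)
  lambda* = (4.7857)
  f(x*)   = 26.9857

x* = (-1.7571, -1.8286), lambda* = (4.7857)


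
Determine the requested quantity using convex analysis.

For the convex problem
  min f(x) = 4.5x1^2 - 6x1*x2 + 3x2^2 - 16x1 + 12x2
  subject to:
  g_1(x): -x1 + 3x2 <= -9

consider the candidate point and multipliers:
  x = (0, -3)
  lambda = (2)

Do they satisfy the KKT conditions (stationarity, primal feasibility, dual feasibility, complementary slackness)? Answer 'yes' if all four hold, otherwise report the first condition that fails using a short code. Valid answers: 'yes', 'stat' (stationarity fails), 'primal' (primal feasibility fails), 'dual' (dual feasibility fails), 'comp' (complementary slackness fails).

Gradient of f: grad f(x) = Q x + c = (2, -6)
Constraint values g_i(x) = a_i^T x - b_i:
  g_1((0, -3)) = 0
Stationarity residual: grad f(x) + sum_i lambda_i a_i = (0, 0)
  -> stationarity OK
Primal feasibility (all g_i <= 0): OK
Dual feasibility (all lambda_i >= 0): OK
Complementary slackness (lambda_i * g_i(x) = 0 for all i): OK

Verdict: yes, KKT holds.

yes


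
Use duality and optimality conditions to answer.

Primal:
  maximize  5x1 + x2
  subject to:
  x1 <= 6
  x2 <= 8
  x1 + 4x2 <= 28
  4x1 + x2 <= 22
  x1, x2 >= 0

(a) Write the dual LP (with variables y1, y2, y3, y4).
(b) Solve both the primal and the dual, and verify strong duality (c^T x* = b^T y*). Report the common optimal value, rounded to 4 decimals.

The standard primal-dual pair for 'max c^T x s.t. A x <= b, x >= 0' is:
  Dual:  min b^T y  s.t.  A^T y >= c,  y >= 0.

So the dual LP is:
  minimize  6y1 + 8y2 + 28y3 + 22y4
  subject to:
    y1 + y3 + 4y4 >= 5
    y2 + 4y3 + y4 >= 1
    y1, y2, y3, y4 >= 0

Solving the primal: x* = (5.5, 0).
  primal value c^T x* = 27.5.
Solving the dual: y* = (0, 0, 0, 1.25).
  dual value b^T y* = 27.5.
Strong duality: c^T x* = b^T y*. Confirmed.

27.5


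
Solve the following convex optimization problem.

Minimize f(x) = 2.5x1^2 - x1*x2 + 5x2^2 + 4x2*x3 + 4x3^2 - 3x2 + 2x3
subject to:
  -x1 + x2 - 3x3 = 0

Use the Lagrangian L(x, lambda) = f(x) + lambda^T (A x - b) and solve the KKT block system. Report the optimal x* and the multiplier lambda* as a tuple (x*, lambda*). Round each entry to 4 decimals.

Form the Lagrangian:
  L(x, lambda) = (1/2) x^T Q x + c^T x + lambda^T (A x - b)
Stationarity (grad_x L = 0): Q x + c + A^T lambda = 0.
Primal feasibility: A x = b.

This gives the KKT block system:
  [ Q   A^T ] [ x     ]   [-c ]
  [ A    0  ] [ lambda ] = [ b ]

Solving the linear system:
  x*      = (0.2384, 0.2288, -0.0032)
  lambda* = (0.9632)
  f(x*)   = -0.3464

x* = (0.2384, 0.2288, -0.0032), lambda* = (0.9632)


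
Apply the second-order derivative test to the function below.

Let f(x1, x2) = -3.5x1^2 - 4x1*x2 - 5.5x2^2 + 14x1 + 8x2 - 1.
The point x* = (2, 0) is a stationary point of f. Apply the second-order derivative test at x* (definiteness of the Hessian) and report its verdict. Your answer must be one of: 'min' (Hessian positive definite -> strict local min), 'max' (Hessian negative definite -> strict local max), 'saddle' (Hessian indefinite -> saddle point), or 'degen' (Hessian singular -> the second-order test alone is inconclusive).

Compute the Hessian H = grad^2 f:
  H = [[-7, -4], [-4, -11]]
Verify stationarity: grad f(x*) = H x* + g = (0, 0).
Eigenvalues of H: -13.4721, -4.5279.
Both eigenvalues < 0, so H is negative definite -> x* is a strict local max.

max


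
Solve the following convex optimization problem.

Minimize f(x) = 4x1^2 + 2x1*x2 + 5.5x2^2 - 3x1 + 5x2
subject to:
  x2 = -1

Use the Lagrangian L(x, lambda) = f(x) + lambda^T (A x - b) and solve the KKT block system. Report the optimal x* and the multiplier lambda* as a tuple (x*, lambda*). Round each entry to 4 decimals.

Form the Lagrangian:
  L(x, lambda) = (1/2) x^T Q x + c^T x + lambda^T (A x - b)
Stationarity (grad_x L = 0): Q x + c + A^T lambda = 0.
Primal feasibility: A x = b.

This gives the KKT block system:
  [ Q   A^T ] [ x     ]   [-c ]
  [ A    0  ] [ lambda ] = [ b ]

Solving the linear system:
  x*      = (0.625, -1)
  lambda* = (4.75)
  f(x*)   = -1.0625

x* = (0.625, -1), lambda* = (4.75)


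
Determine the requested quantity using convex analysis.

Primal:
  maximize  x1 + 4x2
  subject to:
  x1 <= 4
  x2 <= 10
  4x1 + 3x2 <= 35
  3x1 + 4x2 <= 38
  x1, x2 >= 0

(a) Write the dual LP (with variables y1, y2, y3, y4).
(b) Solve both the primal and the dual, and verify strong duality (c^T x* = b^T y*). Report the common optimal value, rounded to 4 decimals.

The standard primal-dual pair for 'max c^T x s.t. A x <= b, x >= 0' is:
  Dual:  min b^T y  s.t.  A^T y >= c,  y >= 0.

So the dual LP is:
  minimize  4y1 + 10y2 + 35y3 + 38y4
  subject to:
    y1 + 4y3 + 3y4 >= 1
    y2 + 3y3 + 4y4 >= 4
    y1, y2, y3, y4 >= 0

Solving the primal: x* = (0, 9.5).
  primal value c^T x* = 38.
Solving the dual: y* = (0, 0, 0, 1).
  dual value b^T y* = 38.
Strong duality: c^T x* = b^T y*. Confirmed.

38


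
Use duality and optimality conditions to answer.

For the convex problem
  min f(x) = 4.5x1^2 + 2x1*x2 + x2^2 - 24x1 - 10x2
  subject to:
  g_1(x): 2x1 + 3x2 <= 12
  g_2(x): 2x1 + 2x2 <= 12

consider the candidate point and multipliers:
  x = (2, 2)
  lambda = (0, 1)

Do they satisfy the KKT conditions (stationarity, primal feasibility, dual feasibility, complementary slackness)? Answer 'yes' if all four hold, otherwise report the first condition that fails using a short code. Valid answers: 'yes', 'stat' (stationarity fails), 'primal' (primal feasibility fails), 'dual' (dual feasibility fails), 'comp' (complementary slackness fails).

Gradient of f: grad f(x) = Q x + c = (-2, -2)
Constraint values g_i(x) = a_i^T x - b_i:
  g_1((2, 2)) = -2
  g_2((2, 2)) = -4
Stationarity residual: grad f(x) + sum_i lambda_i a_i = (0, 0)
  -> stationarity OK
Primal feasibility (all g_i <= 0): OK
Dual feasibility (all lambda_i >= 0): OK
Complementary slackness (lambda_i * g_i(x) = 0 for all i): FAILS

Verdict: the first failing condition is complementary_slackness -> comp.

comp


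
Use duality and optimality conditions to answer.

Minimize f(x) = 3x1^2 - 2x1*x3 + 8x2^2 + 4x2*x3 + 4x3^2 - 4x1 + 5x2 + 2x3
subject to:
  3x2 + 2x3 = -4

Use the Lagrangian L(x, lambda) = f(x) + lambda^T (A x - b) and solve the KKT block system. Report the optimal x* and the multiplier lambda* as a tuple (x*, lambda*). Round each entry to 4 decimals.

Form the Lagrangian:
  L(x, lambda) = (1/2) x^T Q x + c^T x + lambda^T (A x - b)
Stationarity (grad_x L = 0): Q x + c + A^T lambda = 0.
Primal feasibility: A x = b.

This gives the KKT block system:
  [ Q   A^T ] [ x     ]   [-c ]
  [ A    0  ] [ lambda ] = [ b ]

Solving the linear system:
  x*      = (0.439, -0.878, -0.6829)
  lambda* = (3.9268)
  f(x*)   = 4.0976

x* = (0.439, -0.878, -0.6829), lambda* = (3.9268)


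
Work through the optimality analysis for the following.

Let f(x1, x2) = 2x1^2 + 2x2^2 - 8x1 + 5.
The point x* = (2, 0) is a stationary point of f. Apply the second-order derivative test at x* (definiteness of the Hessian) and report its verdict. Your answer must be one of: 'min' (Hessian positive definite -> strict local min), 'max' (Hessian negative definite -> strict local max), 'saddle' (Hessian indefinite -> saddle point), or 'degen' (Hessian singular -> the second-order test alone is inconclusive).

Compute the Hessian H = grad^2 f:
  H = [[4, 0], [0, 4]]
Verify stationarity: grad f(x*) = H x* + g = (0, 0).
Eigenvalues of H: 4, 4.
Both eigenvalues > 0, so H is positive definite -> x* is a strict local min.

min


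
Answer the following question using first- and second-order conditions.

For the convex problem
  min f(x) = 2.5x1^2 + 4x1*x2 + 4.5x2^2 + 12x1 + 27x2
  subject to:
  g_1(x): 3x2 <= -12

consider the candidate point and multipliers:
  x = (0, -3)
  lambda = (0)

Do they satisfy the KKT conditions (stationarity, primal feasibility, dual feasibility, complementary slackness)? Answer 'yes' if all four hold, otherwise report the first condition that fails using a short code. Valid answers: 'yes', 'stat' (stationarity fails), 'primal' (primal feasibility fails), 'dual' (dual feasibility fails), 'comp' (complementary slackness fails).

Gradient of f: grad f(x) = Q x + c = (0, 0)
Constraint values g_i(x) = a_i^T x - b_i:
  g_1((0, -3)) = 3
Stationarity residual: grad f(x) + sum_i lambda_i a_i = (0, 0)
  -> stationarity OK
Primal feasibility (all g_i <= 0): FAILS
Dual feasibility (all lambda_i >= 0): OK
Complementary slackness (lambda_i * g_i(x) = 0 for all i): OK

Verdict: the first failing condition is primal_feasibility -> primal.

primal


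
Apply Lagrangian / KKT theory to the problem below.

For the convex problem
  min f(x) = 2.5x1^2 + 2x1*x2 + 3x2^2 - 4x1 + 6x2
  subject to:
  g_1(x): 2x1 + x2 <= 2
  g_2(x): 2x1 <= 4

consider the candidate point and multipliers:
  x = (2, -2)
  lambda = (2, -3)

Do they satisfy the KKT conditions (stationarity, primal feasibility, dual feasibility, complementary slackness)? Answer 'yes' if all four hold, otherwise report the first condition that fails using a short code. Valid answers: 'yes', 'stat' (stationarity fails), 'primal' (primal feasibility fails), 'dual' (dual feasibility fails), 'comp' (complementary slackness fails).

Gradient of f: grad f(x) = Q x + c = (2, -2)
Constraint values g_i(x) = a_i^T x - b_i:
  g_1((2, -2)) = 0
  g_2((2, -2)) = 0
Stationarity residual: grad f(x) + sum_i lambda_i a_i = (0, 0)
  -> stationarity OK
Primal feasibility (all g_i <= 0): OK
Dual feasibility (all lambda_i >= 0): FAILS
Complementary slackness (lambda_i * g_i(x) = 0 for all i): OK

Verdict: the first failing condition is dual_feasibility -> dual.

dual


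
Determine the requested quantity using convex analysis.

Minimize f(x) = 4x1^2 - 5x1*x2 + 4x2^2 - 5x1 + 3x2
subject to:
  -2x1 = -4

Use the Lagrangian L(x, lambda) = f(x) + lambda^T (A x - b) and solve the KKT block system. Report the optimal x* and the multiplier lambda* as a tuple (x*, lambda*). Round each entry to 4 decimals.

Form the Lagrangian:
  L(x, lambda) = (1/2) x^T Q x + c^T x + lambda^T (A x - b)
Stationarity (grad_x L = 0): Q x + c + A^T lambda = 0.
Primal feasibility: A x = b.

This gives the KKT block system:
  [ Q   A^T ] [ x     ]   [-c ]
  [ A    0  ] [ lambda ] = [ b ]

Solving the linear system:
  x*      = (2, 0.875)
  lambda* = (3.3125)
  f(x*)   = 2.9375

x* = (2, 0.875), lambda* = (3.3125)


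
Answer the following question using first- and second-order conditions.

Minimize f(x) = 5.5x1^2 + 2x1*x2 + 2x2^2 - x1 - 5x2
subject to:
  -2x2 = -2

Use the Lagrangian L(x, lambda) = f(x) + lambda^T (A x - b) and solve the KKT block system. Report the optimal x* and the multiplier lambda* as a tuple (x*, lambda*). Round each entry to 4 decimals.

Form the Lagrangian:
  L(x, lambda) = (1/2) x^T Q x + c^T x + lambda^T (A x - b)
Stationarity (grad_x L = 0): Q x + c + A^T lambda = 0.
Primal feasibility: A x = b.

This gives the KKT block system:
  [ Q   A^T ] [ x     ]   [-c ]
  [ A    0  ] [ lambda ] = [ b ]

Solving the linear system:
  x*      = (-0.0909, 1)
  lambda* = (-0.5909)
  f(x*)   = -3.0455

x* = (-0.0909, 1), lambda* = (-0.5909)


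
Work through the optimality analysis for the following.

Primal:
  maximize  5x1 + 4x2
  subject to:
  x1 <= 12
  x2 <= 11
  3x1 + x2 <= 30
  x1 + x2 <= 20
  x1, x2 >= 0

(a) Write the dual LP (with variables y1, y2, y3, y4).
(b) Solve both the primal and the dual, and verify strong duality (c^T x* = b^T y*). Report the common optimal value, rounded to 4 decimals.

The standard primal-dual pair for 'max c^T x s.t. A x <= b, x >= 0' is:
  Dual:  min b^T y  s.t.  A^T y >= c,  y >= 0.

So the dual LP is:
  minimize  12y1 + 11y2 + 30y3 + 20y4
  subject to:
    y1 + 3y3 + y4 >= 5
    y2 + y3 + y4 >= 4
    y1, y2, y3, y4 >= 0

Solving the primal: x* = (6.3333, 11).
  primal value c^T x* = 75.6667.
Solving the dual: y* = (0, 2.3333, 1.6667, 0).
  dual value b^T y* = 75.6667.
Strong duality: c^T x* = b^T y*. Confirmed.

75.6667


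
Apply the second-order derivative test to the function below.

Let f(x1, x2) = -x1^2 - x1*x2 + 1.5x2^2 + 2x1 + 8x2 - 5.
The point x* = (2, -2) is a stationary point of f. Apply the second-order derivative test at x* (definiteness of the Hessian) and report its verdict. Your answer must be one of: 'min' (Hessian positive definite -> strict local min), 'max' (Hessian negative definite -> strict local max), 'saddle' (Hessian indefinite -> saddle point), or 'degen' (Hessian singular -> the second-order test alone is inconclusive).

Compute the Hessian H = grad^2 f:
  H = [[-2, -1], [-1, 3]]
Verify stationarity: grad f(x*) = H x* + g = (0, 0).
Eigenvalues of H: -2.1926, 3.1926.
Eigenvalues have mixed signs, so H is indefinite -> x* is a saddle point.

saddle


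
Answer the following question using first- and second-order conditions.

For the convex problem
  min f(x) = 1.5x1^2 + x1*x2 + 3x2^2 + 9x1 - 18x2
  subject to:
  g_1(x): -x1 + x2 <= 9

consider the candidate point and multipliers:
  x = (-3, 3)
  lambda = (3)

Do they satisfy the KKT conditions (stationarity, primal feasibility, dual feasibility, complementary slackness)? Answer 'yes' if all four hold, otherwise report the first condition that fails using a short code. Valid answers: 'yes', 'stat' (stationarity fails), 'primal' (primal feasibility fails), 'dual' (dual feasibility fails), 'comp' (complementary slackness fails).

Gradient of f: grad f(x) = Q x + c = (3, -3)
Constraint values g_i(x) = a_i^T x - b_i:
  g_1((-3, 3)) = -3
Stationarity residual: grad f(x) + sum_i lambda_i a_i = (0, 0)
  -> stationarity OK
Primal feasibility (all g_i <= 0): OK
Dual feasibility (all lambda_i >= 0): OK
Complementary slackness (lambda_i * g_i(x) = 0 for all i): FAILS

Verdict: the first failing condition is complementary_slackness -> comp.

comp


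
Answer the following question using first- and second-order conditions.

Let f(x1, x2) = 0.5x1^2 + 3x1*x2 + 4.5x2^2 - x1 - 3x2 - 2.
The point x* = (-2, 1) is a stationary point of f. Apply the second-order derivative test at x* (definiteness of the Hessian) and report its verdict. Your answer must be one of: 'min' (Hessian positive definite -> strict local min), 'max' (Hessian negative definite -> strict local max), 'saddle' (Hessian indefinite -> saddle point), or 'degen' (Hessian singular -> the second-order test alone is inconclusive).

Compute the Hessian H = grad^2 f:
  H = [[1, 3], [3, 9]]
Verify stationarity: grad f(x*) = H x* + g = (0, 0).
Eigenvalues of H: 0, 10.
H has a zero eigenvalue (singular; positive semidefinite but not definite), so H is neither positive definite, negative definite, nor indefinite. The second-order test alone is inconclusive -> degen.
(Indeed, f is constant along the null direction of H through x*, so x* is not a strict local extremum.)

degen


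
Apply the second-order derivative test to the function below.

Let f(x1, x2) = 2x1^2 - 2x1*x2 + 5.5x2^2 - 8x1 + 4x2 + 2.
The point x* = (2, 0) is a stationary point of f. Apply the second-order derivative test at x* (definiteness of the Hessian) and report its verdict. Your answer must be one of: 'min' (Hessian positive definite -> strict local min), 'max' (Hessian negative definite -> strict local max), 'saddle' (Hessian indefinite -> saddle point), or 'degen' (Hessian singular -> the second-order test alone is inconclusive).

Compute the Hessian H = grad^2 f:
  H = [[4, -2], [-2, 11]]
Verify stationarity: grad f(x*) = H x* + g = (0, 0).
Eigenvalues of H: 3.4689, 11.5311.
Both eigenvalues > 0, so H is positive definite -> x* is a strict local min.

min


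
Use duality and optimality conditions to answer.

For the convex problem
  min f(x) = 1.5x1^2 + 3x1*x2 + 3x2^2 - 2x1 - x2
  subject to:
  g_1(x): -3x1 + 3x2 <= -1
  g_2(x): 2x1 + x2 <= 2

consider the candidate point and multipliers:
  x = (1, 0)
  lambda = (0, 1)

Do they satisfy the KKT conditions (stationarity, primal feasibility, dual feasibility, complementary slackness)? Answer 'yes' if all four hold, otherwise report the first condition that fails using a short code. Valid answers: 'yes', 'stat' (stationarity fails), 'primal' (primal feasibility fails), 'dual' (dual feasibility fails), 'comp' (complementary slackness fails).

Gradient of f: grad f(x) = Q x + c = (1, 2)
Constraint values g_i(x) = a_i^T x - b_i:
  g_1((1, 0)) = -2
  g_2((1, 0)) = 0
Stationarity residual: grad f(x) + sum_i lambda_i a_i = (3, 3)
  -> stationarity FAILS
Primal feasibility (all g_i <= 0): OK
Dual feasibility (all lambda_i >= 0): OK
Complementary slackness (lambda_i * g_i(x) = 0 for all i): OK

Verdict: the first failing condition is stationarity -> stat.

stat


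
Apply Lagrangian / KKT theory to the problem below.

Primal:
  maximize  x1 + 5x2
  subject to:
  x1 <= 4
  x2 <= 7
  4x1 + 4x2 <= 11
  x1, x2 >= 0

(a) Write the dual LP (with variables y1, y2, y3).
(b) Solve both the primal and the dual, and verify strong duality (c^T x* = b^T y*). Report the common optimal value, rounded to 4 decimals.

The standard primal-dual pair for 'max c^T x s.t. A x <= b, x >= 0' is:
  Dual:  min b^T y  s.t.  A^T y >= c,  y >= 0.

So the dual LP is:
  minimize  4y1 + 7y2 + 11y3
  subject to:
    y1 + 4y3 >= 1
    y2 + 4y3 >= 5
    y1, y2, y3 >= 0

Solving the primal: x* = (0, 2.75).
  primal value c^T x* = 13.75.
Solving the dual: y* = (0, 0, 1.25).
  dual value b^T y* = 13.75.
Strong duality: c^T x* = b^T y*. Confirmed.

13.75


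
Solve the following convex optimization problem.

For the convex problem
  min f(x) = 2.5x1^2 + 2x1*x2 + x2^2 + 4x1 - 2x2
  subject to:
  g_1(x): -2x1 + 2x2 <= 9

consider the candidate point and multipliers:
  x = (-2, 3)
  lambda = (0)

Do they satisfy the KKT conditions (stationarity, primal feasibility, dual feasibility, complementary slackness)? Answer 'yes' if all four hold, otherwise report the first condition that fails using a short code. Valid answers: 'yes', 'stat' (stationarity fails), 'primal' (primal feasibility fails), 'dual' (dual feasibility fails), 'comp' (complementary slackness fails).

Gradient of f: grad f(x) = Q x + c = (0, 0)
Constraint values g_i(x) = a_i^T x - b_i:
  g_1((-2, 3)) = 1
Stationarity residual: grad f(x) + sum_i lambda_i a_i = (0, 0)
  -> stationarity OK
Primal feasibility (all g_i <= 0): FAILS
Dual feasibility (all lambda_i >= 0): OK
Complementary slackness (lambda_i * g_i(x) = 0 for all i): OK

Verdict: the first failing condition is primal_feasibility -> primal.

primal


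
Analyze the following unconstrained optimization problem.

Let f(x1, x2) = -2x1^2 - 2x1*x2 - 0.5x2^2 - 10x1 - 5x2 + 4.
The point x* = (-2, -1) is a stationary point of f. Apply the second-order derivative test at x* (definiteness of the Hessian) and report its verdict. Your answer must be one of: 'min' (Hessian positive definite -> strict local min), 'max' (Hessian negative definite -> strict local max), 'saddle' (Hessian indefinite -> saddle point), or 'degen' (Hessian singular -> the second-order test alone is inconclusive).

Compute the Hessian H = grad^2 f:
  H = [[-4, -2], [-2, -1]]
Verify stationarity: grad f(x*) = H x* + g = (0, 0).
Eigenvalues of H: -5, 0.
H has a zero eigenvalue (singular; negative semidefinite but not definite), so H is neither positive definite, negative definite, nor indefinite. The second-order test alone is inconclusive -> degen.
(Indeed, f is constant along the null direction of H through x*, so x* is not a strict local extremum.)

degen


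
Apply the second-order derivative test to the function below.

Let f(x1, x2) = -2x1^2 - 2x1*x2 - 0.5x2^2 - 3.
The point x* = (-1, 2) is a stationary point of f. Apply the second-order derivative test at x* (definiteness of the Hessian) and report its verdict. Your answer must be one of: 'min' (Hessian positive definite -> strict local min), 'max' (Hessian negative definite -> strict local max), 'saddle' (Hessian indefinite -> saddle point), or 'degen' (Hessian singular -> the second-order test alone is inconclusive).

Compute the Hessian H = grad^2 f:
  H = [[-4, -2], [-2, -1]]
Verify stationarity: grad f(x*) = H x* + g = (0, 0).
Eigenvalues of H: -5, 0.
H has a zero eigenvalue (singular; negative semidefinite but not definite), so H is neither positive definite, negative definite, nor indefinite. The second-order test alone is inconclusive -> degen.
(Indeed, f is constant along the null direction of H through x*, so x* is not a strict local extremum.)

degen


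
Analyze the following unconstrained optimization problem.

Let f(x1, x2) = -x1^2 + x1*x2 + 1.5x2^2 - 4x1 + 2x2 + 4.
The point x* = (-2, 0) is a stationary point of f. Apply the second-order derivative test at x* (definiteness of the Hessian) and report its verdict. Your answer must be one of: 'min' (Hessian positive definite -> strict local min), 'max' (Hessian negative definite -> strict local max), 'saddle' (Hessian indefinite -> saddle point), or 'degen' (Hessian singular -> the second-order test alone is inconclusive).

Compute the Hessian H = grad^2 f:
  H = [[-2, 1], [1, 3]]
Verify stationarity: grad f(x*) = H x* + g = (0, 0).
Eigenvalues of H: -2.1926, 3.1926.
Eigenvalues have mixed signs, so H is indefinite -> x* is a saddle point.

saddle


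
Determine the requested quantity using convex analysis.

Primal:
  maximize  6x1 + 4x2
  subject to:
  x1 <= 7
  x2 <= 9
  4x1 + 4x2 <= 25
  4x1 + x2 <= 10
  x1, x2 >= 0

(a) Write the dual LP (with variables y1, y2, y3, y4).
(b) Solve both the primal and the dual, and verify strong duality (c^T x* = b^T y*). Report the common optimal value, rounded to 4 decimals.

The standard primal-dual pair for 'max c^T x s.t. A x <= b, x >= 0' is:
  Dual:  min b^T y  s.t.  A^T y >= c,  y >= 0.

So the dual LP is:
  minimize  7y1 + 9y2 + 25y3 + 10y4
  subject to:
    y1 + 4y3 + 4y4 >= 6
    y2 + 4y3 + y4 >= 4
    y1, y2, y3, y4 >= 0

Solving the primal: x* = (1.25, 5).
  primal value c^T x* = 27.5.
Solving the dual: y* = (0, 0, 0.8333, 0.6667).
  dual value b^T y* = 27.5.
Strong duality: c^T x* = b^T y*. Confirmed.

27.5
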